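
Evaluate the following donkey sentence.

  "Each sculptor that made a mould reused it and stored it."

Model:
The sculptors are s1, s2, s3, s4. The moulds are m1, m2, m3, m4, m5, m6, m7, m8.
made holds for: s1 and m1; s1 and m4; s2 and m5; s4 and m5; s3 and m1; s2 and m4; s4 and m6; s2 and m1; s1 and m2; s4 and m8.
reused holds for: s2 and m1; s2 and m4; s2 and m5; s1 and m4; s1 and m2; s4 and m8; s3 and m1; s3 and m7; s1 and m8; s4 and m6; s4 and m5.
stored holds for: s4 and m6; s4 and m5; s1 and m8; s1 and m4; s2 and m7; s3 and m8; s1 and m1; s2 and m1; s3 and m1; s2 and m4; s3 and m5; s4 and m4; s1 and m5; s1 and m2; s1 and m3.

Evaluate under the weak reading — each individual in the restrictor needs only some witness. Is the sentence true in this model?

True

"it" takes "a mould" as antecedent — a donkey pronoun bound across the clause boundary.
Weak reading: every sculptor s with some made-mould has at least one made-mould m such that reused(s,m) ∧ stored(s,m).
Per sculptor: s1:✓  s2:✓  s3:✓  s4:✓
Every sculptor in the restrictor has a witness.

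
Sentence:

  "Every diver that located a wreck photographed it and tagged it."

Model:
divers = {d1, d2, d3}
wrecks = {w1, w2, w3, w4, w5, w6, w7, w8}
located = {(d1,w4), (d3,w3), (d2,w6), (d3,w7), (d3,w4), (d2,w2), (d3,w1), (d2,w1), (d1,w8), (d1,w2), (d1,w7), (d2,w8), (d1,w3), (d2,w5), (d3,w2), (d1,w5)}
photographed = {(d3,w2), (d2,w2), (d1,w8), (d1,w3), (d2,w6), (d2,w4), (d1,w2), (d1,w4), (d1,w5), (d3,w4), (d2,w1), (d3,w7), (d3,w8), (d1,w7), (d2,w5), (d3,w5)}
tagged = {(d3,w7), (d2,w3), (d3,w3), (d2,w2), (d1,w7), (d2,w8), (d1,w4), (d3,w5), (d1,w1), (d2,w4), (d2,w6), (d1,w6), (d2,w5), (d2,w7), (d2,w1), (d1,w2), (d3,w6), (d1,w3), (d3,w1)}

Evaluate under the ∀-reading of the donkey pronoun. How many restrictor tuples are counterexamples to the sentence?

"it" takes "a wreck" as antecedent — a donkey pronoun bound across the clause boundary.
Strong reading: for every (d,w) with located(d,w), photographed(d,w) ∧ tagged(d,w).
Restrictor pairs: (d1,w2) ✓  (d1,w3) ✓  (d1,w4) ✓  (d1,w5) ✗  (d1,w7) ✓  (d1,w8) ✗  (d2,w1) ✓  (d2,w2) ✓  (d2,w5) ✓  (d2,w6) ✓  (d2,w8) ✗  (d3,w1) ✗  (d3,w2) ✗  (d3,w3) ✗  (d3,w4) ✗  (d3,w7) ✓
Counterexamples (restrictor pairs failing the scope): 7.

7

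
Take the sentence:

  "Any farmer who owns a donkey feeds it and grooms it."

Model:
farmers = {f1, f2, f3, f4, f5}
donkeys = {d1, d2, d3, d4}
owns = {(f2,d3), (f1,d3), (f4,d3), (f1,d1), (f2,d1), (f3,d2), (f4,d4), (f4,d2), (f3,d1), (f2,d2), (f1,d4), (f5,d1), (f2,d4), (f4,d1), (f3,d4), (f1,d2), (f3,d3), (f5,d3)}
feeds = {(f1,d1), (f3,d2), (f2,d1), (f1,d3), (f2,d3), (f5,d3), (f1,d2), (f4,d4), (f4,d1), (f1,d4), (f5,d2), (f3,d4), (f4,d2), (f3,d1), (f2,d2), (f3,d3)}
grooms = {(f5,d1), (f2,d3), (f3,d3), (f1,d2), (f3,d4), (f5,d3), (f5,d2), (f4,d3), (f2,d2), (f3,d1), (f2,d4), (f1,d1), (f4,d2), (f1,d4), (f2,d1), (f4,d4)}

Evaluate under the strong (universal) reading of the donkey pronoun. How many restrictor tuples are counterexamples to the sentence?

"it" takes "a donkey" as antecedent — a donkey pronoun bound across the clause boundary.
Strong reading: for every (f,d) with owns(f,d), feeds(f,d) ∧ grooms(f,d).
Restrictor pairs: (f1,d1) ✓  (f1,d2) ✓  (f1,d3) ✗  (f1,d4) ✓  (f2,d1) ✓  (f2,d2) ✓  (f2,d3) ✓  (f2,d4) ✗  (f3,d1) ✓  (f3,d2) ✗  (f3,d3) ✓  (f3,d4) ✓  (f4,d1) ✗  (f4,d2) ✓  (f4,d3) ✗  (f4,d4) ✓  (f5,d1) ✗  (f5,d3) ✓
Counterexamples (restrictor pairs failing the scope): 6.

6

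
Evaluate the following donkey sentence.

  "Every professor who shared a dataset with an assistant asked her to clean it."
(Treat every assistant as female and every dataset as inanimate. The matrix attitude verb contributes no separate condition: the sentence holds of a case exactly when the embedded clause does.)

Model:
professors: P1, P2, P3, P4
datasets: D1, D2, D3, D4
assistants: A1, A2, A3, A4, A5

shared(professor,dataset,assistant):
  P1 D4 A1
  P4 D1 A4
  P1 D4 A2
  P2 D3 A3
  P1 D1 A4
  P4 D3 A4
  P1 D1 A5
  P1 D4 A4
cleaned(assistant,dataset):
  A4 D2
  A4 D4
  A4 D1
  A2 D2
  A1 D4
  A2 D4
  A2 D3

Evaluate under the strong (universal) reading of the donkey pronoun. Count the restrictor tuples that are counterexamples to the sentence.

"her" takes "an assistant" as antecedent and "it" takes "a dataset"; both are donkey pronouns co-varying with the restrictor.
Strong reading: for every (p,d,a) with shared(p,d,a), cleaned(a,d).
Restrictor triples: (P1,D1,A4)→cleaned(A4,D1) ✓  (P1,D1,A5)→cleaned(A5,D1) ✗  (P1,D4,A1)→cleaned(A1,D4) ✓  (P1,D4,A2)→cleaned(A2,D4) ✓  (P1,D4,A4)→cleaned(A4,D4) ✓  (P2,D3,A3)→cleaned(A3,D3) ✗  (P4,D1,A4)→cleaned(A4,D1) ✓  (P4,D3,A4)→cleaned(A4,D3) ✗
Counterexamples (restrictor triples failing the scope): 3.

3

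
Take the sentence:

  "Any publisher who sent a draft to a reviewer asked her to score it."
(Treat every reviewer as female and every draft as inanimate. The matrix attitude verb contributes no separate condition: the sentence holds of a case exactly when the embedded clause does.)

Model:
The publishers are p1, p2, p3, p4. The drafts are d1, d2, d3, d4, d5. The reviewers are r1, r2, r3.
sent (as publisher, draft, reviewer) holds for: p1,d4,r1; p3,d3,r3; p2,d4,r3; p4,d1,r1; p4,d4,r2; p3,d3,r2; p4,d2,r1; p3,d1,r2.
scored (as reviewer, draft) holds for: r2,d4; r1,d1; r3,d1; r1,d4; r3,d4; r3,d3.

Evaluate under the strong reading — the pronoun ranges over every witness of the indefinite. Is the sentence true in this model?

"her" takes "a reviewer" as antecedent and "it" takes "a draft"; both are donkey pronouns co-varying with the restrictor.
Strong reading: for every (p,d,r) with sent(p,d,r), scored(r,d).
Restrictor triples: (p1,d4,r1)→scored(r1,d4) ✓  (p2,d4,r3)→scored(r3,d4) ✓  (p3,d1,r2)→scored(r2,d1) ✗  (p3,d3,r2)→scored(r2,d3) ✗  (p3,d3,r3)→scored(r3,d3) ✓  (p4,d1,r1)→scored(r1,d1) ✓  (p4,d2,r1)→scored(r1,d2) ✗  (p4,d4,r2)→scored(r2,d4) ✓
Counterexample: (p3,d1,r2) — scored(r2,d1) does not hold.

False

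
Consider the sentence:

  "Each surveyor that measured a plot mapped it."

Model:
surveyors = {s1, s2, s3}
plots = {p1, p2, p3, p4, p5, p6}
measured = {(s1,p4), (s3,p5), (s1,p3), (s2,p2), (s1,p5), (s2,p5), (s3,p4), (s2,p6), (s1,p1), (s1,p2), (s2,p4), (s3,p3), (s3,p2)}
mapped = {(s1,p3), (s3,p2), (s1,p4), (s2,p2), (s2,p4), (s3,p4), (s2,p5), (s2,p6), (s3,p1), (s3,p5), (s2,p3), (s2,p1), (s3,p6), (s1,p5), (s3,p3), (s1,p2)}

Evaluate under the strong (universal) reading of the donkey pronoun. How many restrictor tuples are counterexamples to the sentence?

"it" takes "a plot" as antecedent — a donkey pronoun bound across the clause boundary.
Strong reading: for every (s,p) with measured(s,p), mapped(s,p).
Restrictor pairs: (s1,p1) ✗  (s1,p2) ✓  (s1,p3) ✓  (s1,p4) ✓  (s1,p5) ✓  (s2,p2) ✓  (s2,p4) ✓  (s2,p5) ✓  (s2,p6) ✓  (s3,p2) ✓  (s3,p3) ✓  (s3,p4) ✓  (s3,p5) ✓
Counterexamples (restrictor pairs failing the scope): 1.

1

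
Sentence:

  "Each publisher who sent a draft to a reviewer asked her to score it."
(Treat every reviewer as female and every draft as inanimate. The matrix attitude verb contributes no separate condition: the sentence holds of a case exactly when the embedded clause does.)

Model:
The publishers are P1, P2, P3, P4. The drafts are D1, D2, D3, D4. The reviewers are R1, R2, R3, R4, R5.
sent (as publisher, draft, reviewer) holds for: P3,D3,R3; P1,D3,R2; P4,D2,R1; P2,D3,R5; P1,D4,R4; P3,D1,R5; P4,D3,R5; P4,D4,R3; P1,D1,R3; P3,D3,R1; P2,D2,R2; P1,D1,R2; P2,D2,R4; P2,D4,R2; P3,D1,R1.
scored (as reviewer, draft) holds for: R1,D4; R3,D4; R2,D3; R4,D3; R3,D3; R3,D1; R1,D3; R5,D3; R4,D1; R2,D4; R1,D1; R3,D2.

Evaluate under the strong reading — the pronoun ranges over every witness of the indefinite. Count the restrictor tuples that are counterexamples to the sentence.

"her" takes "a reviewer" as antecedent and "it" takes "a draft"; both are donkey pronouns co-varying with the restrictor.
Strong reading: for every (p,d,r) with sent(p,d,r), scored(r,d).
Restrictor triples: (P1,D1,R2)→scored(R2,D1) ✗  (P1,D1,R3)→scored(R3,D1) ✓  (P1,D3,R2)→scored(R2,D3) ✓  (P1,D4,R4)→scored(R4,D4) ✗  (P2,D2,R2)→scored(R2,D2) ✗  (P2,D2,R4)→scored(R4,D2) ✗  (P2,D3,R5)→scored(R5,D3) ✓  (P2,D4,R2)→scored(R2,D4) ✓  (P3,D1,R1)→scored(R1,D1) ✓  (P3,D1,R5)→scored(R5,D1) ✗  (P3,D3,R1)→scored(R1,D3) ✓  (P3,D3,R3)→scored(R3,D3) ✓  (P4,D2,R1)→scored(R1,D2) ✗  (P4,D3,R5)→scored(R5,D3) ✓  (P4,D4,R3)→scored(R3,D4) ✓
Counterexamples (restrictor triples failing the scope): 6.

6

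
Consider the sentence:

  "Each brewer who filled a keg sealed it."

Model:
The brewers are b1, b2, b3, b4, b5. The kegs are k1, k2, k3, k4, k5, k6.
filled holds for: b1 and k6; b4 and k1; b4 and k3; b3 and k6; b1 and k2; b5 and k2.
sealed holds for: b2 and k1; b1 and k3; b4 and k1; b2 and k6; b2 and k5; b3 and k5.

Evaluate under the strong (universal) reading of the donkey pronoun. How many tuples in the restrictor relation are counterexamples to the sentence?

5

"it" takes "a keg" as antecedent — a donkey pronoun bound across the clause boundary.
Strong reading: for every (b,k) with filled(b,k), sealed(b,k).
Restrictor pairs: (b1,k2) ✗  (b1,k6) ✗  (b3,k6) ✗  (b4,k1) ✓  (b4,k3) ✗  (b5,k2) ✗
Counterexamples (restrictor pairs failing the scope): 5.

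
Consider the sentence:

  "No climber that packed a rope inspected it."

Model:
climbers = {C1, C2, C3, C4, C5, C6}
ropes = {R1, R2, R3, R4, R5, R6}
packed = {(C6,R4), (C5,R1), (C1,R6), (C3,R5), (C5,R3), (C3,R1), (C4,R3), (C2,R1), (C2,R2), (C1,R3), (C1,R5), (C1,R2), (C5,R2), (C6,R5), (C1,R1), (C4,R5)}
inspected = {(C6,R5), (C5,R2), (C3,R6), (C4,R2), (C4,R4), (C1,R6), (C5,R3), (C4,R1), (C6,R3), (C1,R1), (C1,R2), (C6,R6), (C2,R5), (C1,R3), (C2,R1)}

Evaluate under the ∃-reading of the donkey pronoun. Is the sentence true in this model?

False

"it" takes "a rope" as antecedent — a donkey pronoun bound across the clause boundary.
Truth condition: for no (c,r) with packed(c,r) does inspected(c,r) hold.
Restrictor pairs — does the scope hold? (C1,R1):holds  (C1,R2):holds  (C1,R3):holds  (C1,R5):fails  (C1,R6):holds  (C2,R1):holds  (C2,R2):fails  (C3,R1):fails  (C3,R5):fails  (C4,R3):fails  (C4,R5):fails  (C5,R1):fails  (C5,R2):holds  (C5,R3):holds  (C6,R4):fails  (C6,R5):holds
Scope holds for 8 pair(s), so the sentence is false.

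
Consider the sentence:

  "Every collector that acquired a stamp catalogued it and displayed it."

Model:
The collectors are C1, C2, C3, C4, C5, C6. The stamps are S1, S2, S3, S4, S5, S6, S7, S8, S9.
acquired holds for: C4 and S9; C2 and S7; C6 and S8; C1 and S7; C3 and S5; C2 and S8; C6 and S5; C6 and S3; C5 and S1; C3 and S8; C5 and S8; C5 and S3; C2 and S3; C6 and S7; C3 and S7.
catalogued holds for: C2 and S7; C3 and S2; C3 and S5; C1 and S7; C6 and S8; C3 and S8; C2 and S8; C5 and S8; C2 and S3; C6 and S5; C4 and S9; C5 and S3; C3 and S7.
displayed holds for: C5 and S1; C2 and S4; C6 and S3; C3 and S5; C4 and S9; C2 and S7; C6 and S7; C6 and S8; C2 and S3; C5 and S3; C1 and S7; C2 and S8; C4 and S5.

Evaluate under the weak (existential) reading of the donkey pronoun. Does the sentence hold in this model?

"it" takes "a stamp" as antecedent — a donkey pronoun bound across the clause boundary.
Weak reading: every collector c with some acquired-stamp has at least one acquired-stamp s such that catalogued(c,s) ∧ displayed(c,s).
Per collector: C1:✓  C2:✓  C3:✓  C4:✓  C5:✓  C6:✓
Every collector in the restrictor has a witness.

True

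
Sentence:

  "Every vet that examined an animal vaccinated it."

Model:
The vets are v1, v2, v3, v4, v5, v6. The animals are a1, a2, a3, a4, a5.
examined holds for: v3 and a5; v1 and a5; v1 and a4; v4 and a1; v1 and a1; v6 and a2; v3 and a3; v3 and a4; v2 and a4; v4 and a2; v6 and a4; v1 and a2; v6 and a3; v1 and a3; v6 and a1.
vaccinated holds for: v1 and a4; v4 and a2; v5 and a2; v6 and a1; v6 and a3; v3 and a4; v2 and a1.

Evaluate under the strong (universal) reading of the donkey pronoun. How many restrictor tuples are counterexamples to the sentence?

10

"it" takes "an animal" as antecedent — a donkey pronoun bound across the clause boundary.
Strong reading: for every (v,a) with examined(v,a), vaccinated(v,a).
Restrictor pairs: (v1,a1) ✗  (v1,a2) ✗  (v1,a3) ✗  (v1,a4) ✓  (v1,a5) ✗  (v2,a4) ✗  (v3,a3) ✗  (v3,a4) ✓  (v3,a5) ✗  (v4,a1) ✗  (v4,a2) ✓  (v6,a1) ✓  (v6,a2) ✗  (v6,a3) ✓  (v6,a4) ✗
Counterexamples (restrictor pairs failing the scope): 10.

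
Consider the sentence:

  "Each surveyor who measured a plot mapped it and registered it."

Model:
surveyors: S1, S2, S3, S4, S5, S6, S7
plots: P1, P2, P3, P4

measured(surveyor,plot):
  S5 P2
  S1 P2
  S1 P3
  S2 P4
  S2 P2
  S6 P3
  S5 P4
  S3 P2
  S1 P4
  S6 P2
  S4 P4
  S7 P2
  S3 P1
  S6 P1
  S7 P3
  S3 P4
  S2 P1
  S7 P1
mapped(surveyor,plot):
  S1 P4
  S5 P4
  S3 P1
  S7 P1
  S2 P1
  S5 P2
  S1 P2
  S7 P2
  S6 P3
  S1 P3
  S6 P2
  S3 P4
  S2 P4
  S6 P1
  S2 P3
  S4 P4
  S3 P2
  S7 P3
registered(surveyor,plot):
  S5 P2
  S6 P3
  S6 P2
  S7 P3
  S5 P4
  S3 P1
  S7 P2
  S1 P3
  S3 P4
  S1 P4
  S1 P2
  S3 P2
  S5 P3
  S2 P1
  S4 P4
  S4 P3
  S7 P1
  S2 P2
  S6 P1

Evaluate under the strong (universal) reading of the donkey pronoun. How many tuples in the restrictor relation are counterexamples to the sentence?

"it" takes "a plot" as antecedent — a donkey pronoun bound across the clause boundary.
Strong reading: for every (s,p) with measured(s,p), mapped(s,p) ∧ registered(s,p).
Restrictor pairs: (S1,P2) ✓  (S1,P3) ✓  (S1,P4) ✓  (S2,P1) ✓  (S2,P2) ✗  (S2,P4) ✗  (S3,P1) ✓  (S3,P2) ✓  (S3,P4) ✓  (S4,P4) ✓  (S5,P2) ✓  (S5,P4) ✓  (S6,P1) ✓  (S6,P2) ✓  (S6,P3) ✓  (S7,P1) ✓  (S7,P2) ✓  (S7,P3) ✓
Counterexamples (restrictor pairs failing the scope): 2.

2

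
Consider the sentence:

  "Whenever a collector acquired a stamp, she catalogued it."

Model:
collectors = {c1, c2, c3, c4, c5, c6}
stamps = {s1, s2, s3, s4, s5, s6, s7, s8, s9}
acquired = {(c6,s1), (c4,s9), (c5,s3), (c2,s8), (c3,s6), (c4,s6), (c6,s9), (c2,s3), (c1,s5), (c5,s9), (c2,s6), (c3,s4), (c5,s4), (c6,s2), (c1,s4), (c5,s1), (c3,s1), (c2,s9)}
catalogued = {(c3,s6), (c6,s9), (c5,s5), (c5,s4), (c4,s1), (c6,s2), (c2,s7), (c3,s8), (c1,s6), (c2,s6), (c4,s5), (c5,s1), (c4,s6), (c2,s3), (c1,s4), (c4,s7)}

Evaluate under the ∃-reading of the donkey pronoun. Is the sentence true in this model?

"it" takes "a stamp" as antecedent — a donkey pronoun bound across the clause boundary.
Weak reading: every collector c with some acquired-stamp has at least one acquired-stamp s such that catalogued(c,s).
Per collector: c1:✓  c2:✓  c3:✓  c4:✓  c5:✓  c6:✓
Every collector in the restrictor has a witness.

True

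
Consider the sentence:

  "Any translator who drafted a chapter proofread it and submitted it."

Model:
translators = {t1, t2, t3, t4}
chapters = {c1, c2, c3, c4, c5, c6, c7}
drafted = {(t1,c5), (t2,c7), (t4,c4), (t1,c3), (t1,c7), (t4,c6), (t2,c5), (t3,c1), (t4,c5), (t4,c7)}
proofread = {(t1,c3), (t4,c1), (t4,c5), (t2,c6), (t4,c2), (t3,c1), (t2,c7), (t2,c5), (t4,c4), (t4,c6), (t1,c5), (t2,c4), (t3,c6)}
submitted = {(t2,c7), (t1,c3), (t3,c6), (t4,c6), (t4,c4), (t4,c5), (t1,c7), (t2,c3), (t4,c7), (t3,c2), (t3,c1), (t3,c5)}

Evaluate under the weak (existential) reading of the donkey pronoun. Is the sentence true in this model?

"it" takes "a chapter" as antecedent — a donkey pronoun bound across the clause boundary.
Weak reading: every translator t with some drafted-chapter has at least one drafted-chapter c such that proofread(t,c) ∧ submitted(t,c).
Per translator: t1:✓  t2:✓  t3:✓  t4:✓
Every translator in the restrictor has a witness.

True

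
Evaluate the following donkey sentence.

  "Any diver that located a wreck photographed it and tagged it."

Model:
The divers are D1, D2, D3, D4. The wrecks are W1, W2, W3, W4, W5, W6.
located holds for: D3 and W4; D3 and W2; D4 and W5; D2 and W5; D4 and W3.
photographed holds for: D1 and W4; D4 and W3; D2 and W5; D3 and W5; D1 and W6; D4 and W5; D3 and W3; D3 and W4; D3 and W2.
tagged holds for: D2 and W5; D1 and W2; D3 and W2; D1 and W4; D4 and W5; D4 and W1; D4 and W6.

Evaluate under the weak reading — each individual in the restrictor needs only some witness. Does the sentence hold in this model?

True

"it" takes "a wreck" as antecedent — a donkey pronoun bound across the clause boundary.
Weak reading: every diver d with some located-wreck has at least one located-wreck w such that photographed(d,w) ∧ tagged(d,w).
Per diver: D2:✓  D3:✓  D4:✓
Every diver in the restrictor has a witness.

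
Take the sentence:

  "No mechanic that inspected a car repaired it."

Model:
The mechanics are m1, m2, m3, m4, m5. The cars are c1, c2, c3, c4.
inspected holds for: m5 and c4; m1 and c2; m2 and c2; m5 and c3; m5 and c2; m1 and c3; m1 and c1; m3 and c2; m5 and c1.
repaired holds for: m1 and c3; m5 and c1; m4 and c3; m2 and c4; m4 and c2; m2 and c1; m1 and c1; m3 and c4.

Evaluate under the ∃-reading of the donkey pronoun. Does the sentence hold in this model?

"it" takes "a car" as antecedent — a donkey pronoun bound across the clause boundary.
Truth condition: for no (m,c) with inspected(m,c) does repaired(m,c) hold.
Restrictor pairs — does the scope hold? (m1,c1):holds  (m1,c2):fails  (m1,c3):holds  (m2,c2):fails  (m3,c2):fails  (m5,c1):holds  (m5,c2):fails  (m5,c3):fails  (m5,c4):fails
Scope holds for 3 pair(s), so the sentence is false.

False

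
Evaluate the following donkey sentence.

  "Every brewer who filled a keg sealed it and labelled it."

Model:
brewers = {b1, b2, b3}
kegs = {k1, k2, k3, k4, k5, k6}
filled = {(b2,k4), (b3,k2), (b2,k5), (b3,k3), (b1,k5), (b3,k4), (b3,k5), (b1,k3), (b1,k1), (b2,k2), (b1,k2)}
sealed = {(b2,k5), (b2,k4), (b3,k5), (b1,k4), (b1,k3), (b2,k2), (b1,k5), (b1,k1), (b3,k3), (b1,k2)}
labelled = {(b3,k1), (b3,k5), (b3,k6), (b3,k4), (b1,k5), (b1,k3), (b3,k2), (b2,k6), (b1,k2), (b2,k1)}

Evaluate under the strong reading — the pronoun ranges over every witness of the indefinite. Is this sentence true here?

False

"it" takes "a keg" as antecedent — a donkey pronoun bound across the clause boundary.
Strong reading: for every (b,k) with filled(b,k), sealed(b,k) ∧ labelled(b,k).
Restrictor pairs: (b1,k1) ✗  (b1,k2) ✓  (b1,k3) ✓  (b1,k5) ✓  (b2,k2) ✗  (b2,k4) ✗  (b2,k5) ✗  (b3,k2) ✗  (b3,k3) ✗  (b3,k4) ✗  (b3,k5) ✓
Counterexample: (b1,k1) is in filled but fails the scope.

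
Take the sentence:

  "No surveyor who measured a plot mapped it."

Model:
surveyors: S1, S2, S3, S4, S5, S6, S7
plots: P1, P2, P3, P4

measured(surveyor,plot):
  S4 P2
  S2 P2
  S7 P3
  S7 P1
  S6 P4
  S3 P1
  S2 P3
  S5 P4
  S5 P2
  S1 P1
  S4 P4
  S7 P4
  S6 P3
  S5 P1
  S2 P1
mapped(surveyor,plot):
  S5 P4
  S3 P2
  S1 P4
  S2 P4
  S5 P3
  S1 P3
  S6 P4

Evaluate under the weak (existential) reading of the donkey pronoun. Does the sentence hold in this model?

False

"it" takes "a plot" as antecedent — a donkey pronoun bound across the clause boundary.
Truth condition: for no (s,p) with measured(s,p) does mapped(s,p) hold.
Restrictor pairs — does the scope hold? (S1,P1):fails  (S2,P1):fails  (S2,P2):fails  (S2,P3):fails  (S3,P1):fails  (S4,P2):fails  (S4,P4):fails  (S5,P1):fails  (S5,P2):fails  (S5,P4):holds  (S6,P3):fails  (S6,P4):holds  (S7,P1):fails  (S7,P3):fails  (S7,P4):fails
Scope holds for 2 pair(s), so the sentence is false.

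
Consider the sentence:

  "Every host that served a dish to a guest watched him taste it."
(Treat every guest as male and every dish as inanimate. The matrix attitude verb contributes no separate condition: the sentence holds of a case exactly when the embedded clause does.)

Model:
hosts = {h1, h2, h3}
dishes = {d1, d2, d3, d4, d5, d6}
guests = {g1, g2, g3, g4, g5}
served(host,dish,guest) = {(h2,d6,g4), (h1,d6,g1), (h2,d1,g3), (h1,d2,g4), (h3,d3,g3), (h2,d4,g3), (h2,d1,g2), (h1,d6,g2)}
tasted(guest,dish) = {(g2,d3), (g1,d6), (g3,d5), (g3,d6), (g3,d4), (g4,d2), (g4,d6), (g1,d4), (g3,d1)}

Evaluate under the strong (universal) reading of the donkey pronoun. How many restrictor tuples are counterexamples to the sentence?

3

"him" takes "a guest" as antecedent and "it" takes "a dish"; both are donkey pronouns co-varying with the restrictor.
Strong reading: for every (h,d,g) with served(h,d,g), tasted(g,d).
Restrictor triples: (h1,d2,g4)→tasted(g4,d2) ✓  (h1,d6,g1)→tasted(g1,d6) ✓  (h1,d6,g2)→tasted(g2,d6) ✗  (h2,d1,g2)→tasted(g2,d1) ✗  (h2,d1,g3)→tasted(g3,d1) ✓  (h2,d4,g3)→tasted(g3,d4) ✓  (h2,d6,g4)→tasted(g4,d6) ✓  (h3,d3,g3)→tasted(g3,d3) ✗
Counterexamples (restrictor triples failing the scope): 3.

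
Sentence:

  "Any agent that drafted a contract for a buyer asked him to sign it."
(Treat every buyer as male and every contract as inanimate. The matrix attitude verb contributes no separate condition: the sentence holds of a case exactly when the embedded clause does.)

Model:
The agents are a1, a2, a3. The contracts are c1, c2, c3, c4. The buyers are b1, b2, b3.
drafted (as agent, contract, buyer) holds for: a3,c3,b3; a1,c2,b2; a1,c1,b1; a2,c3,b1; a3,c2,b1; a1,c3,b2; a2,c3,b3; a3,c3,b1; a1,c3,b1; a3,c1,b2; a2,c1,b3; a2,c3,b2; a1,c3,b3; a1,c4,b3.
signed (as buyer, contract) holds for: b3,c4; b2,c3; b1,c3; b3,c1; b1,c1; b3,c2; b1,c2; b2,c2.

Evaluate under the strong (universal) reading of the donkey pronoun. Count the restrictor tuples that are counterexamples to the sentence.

4

"him" takes "a buyer" as antecedent and "it" takes "a contract"; both are donkey pronouns co-varying with the restrictor.
Strong reading: for every (a,c,b) with drafted(a,c,b), signed(b,c).
Restrictor triples: (a1,c1,b1)→signed(b1,c1) ✓  (a1,c2,b2)→signed(b2,c2) ✓  (a1,c3,b1)→signed(b1,c3) ✓  (a1,c3,b2)→signed(b2,c3) ✓  (a1,c3,b3)→signed(b3,c3) ✗  (a1,c4,b3)→signed(b3,c4) ✓  (a2,c1,b3)→signed(b3,c1) ✓  (a2,c3,b1)→signed(b1,c3) ✓  (a2,c3,b2)→signed(b2,c3) ✓  (a2,c3,b3)→signed(b3,c3) ✗  (a3,c1,b2)→signed(b2,c1) ✗  (a3,c2,b1)→signed(b1,c2) ✓  (a3,c3,b1)→signed(b1,c3) ✓  (a3,c3,b3)→signed(b3,c3) ✗
Counterexamples (restrictor triples failing the scope): 4.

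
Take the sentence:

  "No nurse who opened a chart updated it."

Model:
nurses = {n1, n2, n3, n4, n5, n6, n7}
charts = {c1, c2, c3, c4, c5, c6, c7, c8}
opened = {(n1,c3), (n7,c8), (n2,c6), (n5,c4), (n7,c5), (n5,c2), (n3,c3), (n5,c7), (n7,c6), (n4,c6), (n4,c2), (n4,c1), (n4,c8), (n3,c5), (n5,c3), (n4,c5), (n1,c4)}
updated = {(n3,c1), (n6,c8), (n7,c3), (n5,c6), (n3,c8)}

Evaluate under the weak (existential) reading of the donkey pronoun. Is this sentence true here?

"it" takes "a chart" as antecedent — a donkey pronoun bound across the clause boundary.
Truth condition: for no (n,c) with opened(n,c) does updated(n,c) hold.
Restrictor pairs — does the scope hold? (n1,c3):fails  (n1,c4):fails  (n2,c6):fails  (n3,c3):fails  (n3,c5):fails  (n4,c1):fails  (n4,c2):fails  (n4,c5):fails  (n4,c6):fails  (n4,c8):fails  (n5,c2):fails  (n5,c3):fails  (n5,c4):fails  (n5,c7):fails  (n7,c5):fails  (n7,c6):fails  (n7,c8):fails
Scope holds for no restrictor pair, so the sentence is true.

True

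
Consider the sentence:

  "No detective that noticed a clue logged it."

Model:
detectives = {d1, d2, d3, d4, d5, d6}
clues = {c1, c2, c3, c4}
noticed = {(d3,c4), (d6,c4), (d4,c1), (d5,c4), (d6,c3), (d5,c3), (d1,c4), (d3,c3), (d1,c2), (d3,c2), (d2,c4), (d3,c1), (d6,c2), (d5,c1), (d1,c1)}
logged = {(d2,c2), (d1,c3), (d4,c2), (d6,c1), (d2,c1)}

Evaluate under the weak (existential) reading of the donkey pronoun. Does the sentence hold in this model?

True

"it" takes "a clue" as antecedent — a donkey pronoun bound across the clause boundary.
Truth condition: for no (d,c) with noticed(d,c) does logged(d,c) hold.
Restrictor pairs — does the scope hold? (d1,c1):fails  (d1,c2):fails  (d1,c4):fails  (d2,c4):fails  (d3,c1):fails  (d3,c2):fails  (d3,c3):fails  (d3,c4):fails  (d4,c1):fails  (d5,c1):fails  (d5,c3):fails  (d5,c4):fails  (d6,c2):fails  (d6,c3):fails  (d6,c4):fails
Scope holds for no restrictor pair, so the sentence is true.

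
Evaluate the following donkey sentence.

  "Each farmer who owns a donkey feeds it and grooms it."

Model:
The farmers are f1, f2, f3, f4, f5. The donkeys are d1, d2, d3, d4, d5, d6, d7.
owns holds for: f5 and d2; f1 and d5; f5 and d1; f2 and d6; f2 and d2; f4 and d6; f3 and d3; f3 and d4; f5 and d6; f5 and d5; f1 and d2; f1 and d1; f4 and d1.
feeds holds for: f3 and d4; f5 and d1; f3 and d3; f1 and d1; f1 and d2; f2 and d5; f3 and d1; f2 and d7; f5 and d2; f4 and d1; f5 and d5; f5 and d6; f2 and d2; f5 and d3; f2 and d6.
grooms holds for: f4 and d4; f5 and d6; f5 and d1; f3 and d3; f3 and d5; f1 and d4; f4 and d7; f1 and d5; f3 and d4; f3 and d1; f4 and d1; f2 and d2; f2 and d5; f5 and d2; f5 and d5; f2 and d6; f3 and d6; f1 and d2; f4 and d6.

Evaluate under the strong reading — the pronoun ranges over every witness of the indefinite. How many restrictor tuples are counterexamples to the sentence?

"it" takes "a donkey" as antecedent — a donkey pronoun bound across the clause boundary.
Strong reading: for every (f,d) with owns(f,d), feeds(f,d) ∧ grooms(f,d).
Restrictor pairs: (f1,d1) ✗  (f1,d2) ✓  (f1,d5) ✗  (f2,d2) ✓  (f2,d6) ✓  (f3,d3) ✓  (f3,d4) ✓  (f4,d1) ✓  (f4,d6) ✗  (f5,d1) ✓  (f5,d2) ✓  (f5,d5) ✓  (f5,d6) ✓
Counterexamples (restrictor pairs failing the scope): 3.

3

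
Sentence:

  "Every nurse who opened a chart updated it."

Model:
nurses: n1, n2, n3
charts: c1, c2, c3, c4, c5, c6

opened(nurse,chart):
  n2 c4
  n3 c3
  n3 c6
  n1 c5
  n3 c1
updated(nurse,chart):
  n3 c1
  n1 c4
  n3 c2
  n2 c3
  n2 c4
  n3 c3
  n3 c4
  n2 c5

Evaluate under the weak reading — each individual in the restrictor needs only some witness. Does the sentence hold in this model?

"it" takes "a chart" as antecedent — a donkey pronoun bound across the clause boundary.
Weak reading: every nurse n with some opened-chart has at least one opened-chart c such that updated(n,c).
Per nurse: n1:✗  n2:✓  n3:✓
n1 has no witness among its opened-charts.

False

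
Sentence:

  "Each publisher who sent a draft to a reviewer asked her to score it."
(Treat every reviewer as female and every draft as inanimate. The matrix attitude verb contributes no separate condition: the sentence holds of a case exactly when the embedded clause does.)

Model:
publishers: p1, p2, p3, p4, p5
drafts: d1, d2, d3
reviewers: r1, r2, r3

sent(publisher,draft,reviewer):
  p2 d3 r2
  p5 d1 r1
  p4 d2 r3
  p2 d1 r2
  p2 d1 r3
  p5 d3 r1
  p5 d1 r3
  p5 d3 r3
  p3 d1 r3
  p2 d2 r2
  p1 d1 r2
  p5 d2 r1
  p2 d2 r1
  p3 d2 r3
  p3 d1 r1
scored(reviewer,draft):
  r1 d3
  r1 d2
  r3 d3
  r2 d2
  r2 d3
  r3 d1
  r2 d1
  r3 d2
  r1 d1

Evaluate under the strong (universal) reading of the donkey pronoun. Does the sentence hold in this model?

"her" takes "a reviewer" as antecedent and "it" takes "a draft"; both are donkey pronouns co-varying with the restrictor.
Strong reading: for every (p,d,r) with sent(p,d,r), scored(r,d).
Restrictor triples: (p1,d1,r2)→scored(r2,d1) ✓  (p2,d1,r2)→scored(r2,d1) ✓  (p2,d1,r3)→scored(r3,d1) ✓  (p2,d2,r1)→scored(r1,d2) ✓  (p2,d2,r2)→scored(r2,d2) ✓  (p2,d3,r2)→scored(r2,d3) ✓  (p3,d1,r1)→scored(r1,d1) ✓  (p3,d1,r3)→scored(r3,d1) ✓  (p3,d2,r3)→scored(r3,d2) ✓  (p4,d2,r3)→scored(r3,d2) ✓  (p5,d1,r1)→scored(r1,d1) ✓  (p5,d1,r3)→scored(r3,d1) ✓  (p5,d2,r1)→scored(r1,d2) ✓  (p5,d3,r1)→scored(r1,d3) ✓  (p5,d3,r3)→scored(r3,d3) ✓
Every restrictor triple satisfies the scope.

True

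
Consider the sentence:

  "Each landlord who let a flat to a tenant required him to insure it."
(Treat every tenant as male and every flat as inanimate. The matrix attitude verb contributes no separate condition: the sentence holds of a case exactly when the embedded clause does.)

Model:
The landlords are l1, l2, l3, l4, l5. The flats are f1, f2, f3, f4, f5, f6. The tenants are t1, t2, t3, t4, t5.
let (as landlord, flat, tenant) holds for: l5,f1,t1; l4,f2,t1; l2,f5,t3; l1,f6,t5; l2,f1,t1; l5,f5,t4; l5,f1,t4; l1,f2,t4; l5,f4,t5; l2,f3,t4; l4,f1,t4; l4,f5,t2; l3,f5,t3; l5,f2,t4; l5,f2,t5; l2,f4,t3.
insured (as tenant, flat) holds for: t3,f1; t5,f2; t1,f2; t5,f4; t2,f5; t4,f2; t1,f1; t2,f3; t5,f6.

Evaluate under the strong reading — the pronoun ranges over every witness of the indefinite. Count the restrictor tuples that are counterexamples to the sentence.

"him" takes "a tenant" as antecedent and "it" takes "a flat"; both are donkey pronouns co-varying with the restrictor.
Strong reading: for every (l,f,t) with let(l,f,t), insured(t,f).
Restrictor triples: (l1,f2,t4)→insured(t4,f2) ✓  (l1,f6,t5)→insured(t5,f6) ✓  (l2,f1,t1)→insured(t1,f1) ✓  (l2,f3,t4)→insured(t4,f3) ✗  (l2,f4,t3)→insured(t3,f4) ✗  (l2,f5,t3)→insured(t3,f5) ✗  (l3,f5,t3)→insured(t3,f5) ✗  (l4,f1,t4)→insured(t4,f1) ✗  (l4,f2,t1)→insured(t1,f2) ✓  (l4,f5,t2)→insured(t2,f5) ✓  (l5,f1,t1)→insured(t1,f1) ✓  (l5,f1,t4)→insured(t4,f1) ✗  (l5,f2,t4)→insured(t4,f2) ✓  (l5,f2,t5)→insured(t5,f2) ✓  (l5,f4,t5)→insured(t5,f4) ✓  (l5,f5,t4)→insured(t4,f5) ✗
Counterexamples (restrictor triples failing the scope): 7.

7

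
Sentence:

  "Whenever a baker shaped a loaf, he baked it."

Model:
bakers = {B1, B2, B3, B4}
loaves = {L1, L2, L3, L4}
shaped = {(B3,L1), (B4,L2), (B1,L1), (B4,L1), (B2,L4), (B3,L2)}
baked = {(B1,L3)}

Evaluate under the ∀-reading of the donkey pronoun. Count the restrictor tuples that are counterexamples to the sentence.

"it" takes "a loaf" as antecedent — a donkey pronoun bound across the clause boundary.
Strong reading: for every (b,l) with shaped(b,l), baked(b,l).
Restrictor pairs: (B1,L1) ✗  (B2,L4) ✗  (B3,L1) ✗  (B3,L2) ✗  (B4,L1) ✗  (B4,L2) ✗
Counterexamples (restrictor pairs failing the scope): 6.

6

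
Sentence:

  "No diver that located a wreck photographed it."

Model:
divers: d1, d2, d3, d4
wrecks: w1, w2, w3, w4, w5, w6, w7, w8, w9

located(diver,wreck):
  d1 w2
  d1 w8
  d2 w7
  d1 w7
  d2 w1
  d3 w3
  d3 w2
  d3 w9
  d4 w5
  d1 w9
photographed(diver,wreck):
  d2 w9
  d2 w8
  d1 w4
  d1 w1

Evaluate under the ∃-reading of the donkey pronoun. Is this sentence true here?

"it" takes "a wreck" as antecedent — a donkey pronoun bound across the clause boundary.
Truth condition: for no (d,w) with located(d,w) does photographed(d,w) hold.
Restrictor pairs — does the scope hold? (d1,w2):fails  (d1,w7):fails  (d1,w8):fails  (d1,w9):fails  (d2,w1):fails  (d2,w7):fails  (d3,w2):fails  (d3,w3):fails  (d3,w9):fails  (d4,w5):fails
Scope holds for no restrictor pair, so the sentence is true.

True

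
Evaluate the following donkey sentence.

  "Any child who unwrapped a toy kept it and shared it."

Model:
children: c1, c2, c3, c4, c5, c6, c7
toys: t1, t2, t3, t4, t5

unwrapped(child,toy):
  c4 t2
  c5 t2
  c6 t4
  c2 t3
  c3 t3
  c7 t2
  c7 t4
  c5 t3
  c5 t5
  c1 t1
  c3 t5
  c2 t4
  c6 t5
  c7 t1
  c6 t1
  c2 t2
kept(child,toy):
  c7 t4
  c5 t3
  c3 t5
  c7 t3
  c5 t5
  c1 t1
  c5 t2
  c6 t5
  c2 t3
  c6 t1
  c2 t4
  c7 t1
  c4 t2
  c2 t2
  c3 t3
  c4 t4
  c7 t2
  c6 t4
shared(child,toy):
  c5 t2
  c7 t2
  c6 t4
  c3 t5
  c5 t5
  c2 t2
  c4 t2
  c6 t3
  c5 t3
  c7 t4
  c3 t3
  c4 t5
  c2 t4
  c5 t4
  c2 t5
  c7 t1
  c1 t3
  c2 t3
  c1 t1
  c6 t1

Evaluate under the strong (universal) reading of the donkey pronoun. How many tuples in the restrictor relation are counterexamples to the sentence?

1

"it" takes "a toy" as antecedent — a donkey pronoun bound across the clause boundary.
Strong reading: for every (c,t) with unwrapped(c,t), kept(c,t) ∧ shared(c,t).
Restrictor pairs: (c1,t1) ✓  (c2,t2) ✓  (c2,t3) ✓  (c2,t4) ✓  (c3,t3) ✓  (c3,t5) ✓  (c4,t2) ✓  (c5,t2) ✓  (c5,t3) ✓  (c5,t5) ✓  (c6,t1) ✓  (c6,t4) ✓  (c6,t5) ✗  (c7,t1) ✓  (c7,t2) ✓  (c7,t4) ✓
Counterexamples (restrictor pairs failing the scope): 1.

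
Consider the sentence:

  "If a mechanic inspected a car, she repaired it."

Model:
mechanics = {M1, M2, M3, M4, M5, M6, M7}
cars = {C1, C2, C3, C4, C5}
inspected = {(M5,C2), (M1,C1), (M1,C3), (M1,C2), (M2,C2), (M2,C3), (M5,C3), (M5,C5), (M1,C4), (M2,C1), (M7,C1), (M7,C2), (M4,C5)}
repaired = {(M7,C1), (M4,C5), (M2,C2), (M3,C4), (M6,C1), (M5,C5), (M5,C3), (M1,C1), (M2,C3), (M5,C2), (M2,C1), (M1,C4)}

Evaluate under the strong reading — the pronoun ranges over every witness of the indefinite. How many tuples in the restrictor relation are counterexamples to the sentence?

3

"it" takes "a car" as antecedent — a donkey pronoun bound across the clause boundary.
Strong reading: for every (m,c) with inspected(m,c), repaired(m,c).
Restrictor pairs: (M1,C1) ✓  (M1,C2) ✗  (M1,C3) ✗  (M1,C4) ✓  (M2,C1) ✓  (M2,C2) ✓  (M2,C3) ✓  (M4,C5) ✓  (M5,C2) ✓  (M5,C3) ✓  (M5,C5) ✓  (M7,C1) ✓  (M7,C2) ✗
Counterexamples (restrictor pairs failing the scope): 3.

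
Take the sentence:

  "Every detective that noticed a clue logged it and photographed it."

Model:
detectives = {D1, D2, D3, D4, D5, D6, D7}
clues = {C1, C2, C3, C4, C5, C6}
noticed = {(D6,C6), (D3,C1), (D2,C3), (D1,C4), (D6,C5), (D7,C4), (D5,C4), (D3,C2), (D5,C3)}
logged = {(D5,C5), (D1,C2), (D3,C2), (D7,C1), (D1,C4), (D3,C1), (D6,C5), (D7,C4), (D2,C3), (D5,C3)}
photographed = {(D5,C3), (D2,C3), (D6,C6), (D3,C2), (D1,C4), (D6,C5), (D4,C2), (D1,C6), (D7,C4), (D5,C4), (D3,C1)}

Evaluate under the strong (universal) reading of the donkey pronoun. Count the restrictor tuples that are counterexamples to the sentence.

2

"it" takes "a clue" as antecedent — a donkey pronoun bound across the clause boundary.
Strong reading: for every (d,c) with noticed(d,c), logged(d,c) ∧ photographed(d,c).
Restrictor pairs: (D1,C4) ✓  (D2,C3) ✓  (D3,C1) ✓  (D3,C2) ✓  (D5,C3) ✓  (D5,C4) ✗  (D6,C5) ✓  (D6,C6) ✗  (D7,C4) ✓
Counterexamples (restrictor pairs failing the scope): 2.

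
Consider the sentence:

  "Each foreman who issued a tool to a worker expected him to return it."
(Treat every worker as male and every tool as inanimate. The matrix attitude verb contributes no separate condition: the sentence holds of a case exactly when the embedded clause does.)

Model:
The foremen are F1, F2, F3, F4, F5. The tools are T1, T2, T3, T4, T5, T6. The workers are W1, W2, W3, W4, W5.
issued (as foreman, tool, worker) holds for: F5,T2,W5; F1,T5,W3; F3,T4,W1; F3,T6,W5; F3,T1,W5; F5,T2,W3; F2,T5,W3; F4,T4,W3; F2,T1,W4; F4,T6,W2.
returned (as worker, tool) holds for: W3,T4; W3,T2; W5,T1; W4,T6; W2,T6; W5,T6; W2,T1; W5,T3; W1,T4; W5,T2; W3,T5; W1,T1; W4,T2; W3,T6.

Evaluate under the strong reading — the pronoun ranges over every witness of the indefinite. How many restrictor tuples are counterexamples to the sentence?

"him" takes "a worker" as antecedent and "it" takes "a tool"; both are donkey pronouns co-varying with the restrictor.
Strong reading: for every (f,t,w) with issued(f,t,w), returned(w,t).
Restrictor triples: (F1,T5,W3)→returned(W3,T5) ✓  (F2,T1,W4)→returned(W4,T1) ✗  (F2,T5,W3)→returned(W3,T5) ✓  (F3,T1,W5)→returned(W5,T1) ✓  (F3,T4,W1)→returned(W1,T4) ✓  (F3,T6,W5)→returned(W5,T6) ✓  (F4,T4,W3)→returned(W3,T4) ✓  (F4,T6,W2)→returned(W2,T6) ✓  (F5,T2,W3)→returned(W3,T2) ✓  (F5,T2,W5)→returned(W5,T2) ✓
Counterexamples (restrictor triples failing the scope): 1.

1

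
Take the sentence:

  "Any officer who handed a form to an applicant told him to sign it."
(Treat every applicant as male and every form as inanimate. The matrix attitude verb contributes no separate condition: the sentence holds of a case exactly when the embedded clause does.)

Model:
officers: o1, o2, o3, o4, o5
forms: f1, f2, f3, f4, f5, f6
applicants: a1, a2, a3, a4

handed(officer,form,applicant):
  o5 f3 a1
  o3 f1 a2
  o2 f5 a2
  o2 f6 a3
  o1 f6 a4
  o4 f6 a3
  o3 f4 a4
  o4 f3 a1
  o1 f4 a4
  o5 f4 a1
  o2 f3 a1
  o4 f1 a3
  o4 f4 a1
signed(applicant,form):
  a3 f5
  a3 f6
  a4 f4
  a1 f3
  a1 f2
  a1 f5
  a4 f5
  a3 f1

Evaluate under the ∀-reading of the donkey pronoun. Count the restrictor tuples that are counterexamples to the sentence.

"him" takes "an applicant" as antecedent and "it" takes "a form"; both are donkey pronouns co-varying with the restrictor.
Strong reading: for every (o,f,a) with handed(o,f,a), signed(a,f).
Restrictor triples: (o1,f4,a4)→signed(a4,f4) ✓  (o1,f6,a4)→signed(a4,f6) ✗  (o2,f3,a1)→signed(a1,f3) ✓  (o2,f5,a2)→signed(a2,f5) ✗  (o2,f6,a3)→signed(a3,f6) ✓  (o3,f1,a2)→signed(a2,f1) ✗  (o3,f4,a4)→signed(a4,f4) ✓  (o4,f1,a3)→signed(a3,f1) ✓  (o4,f3,a1)→signed(a1,f3) ✓  (o4,f4,a1)→signed(a1,f4) ✗  (o4,f6,a3)→signed(a3,f6) ✓  (o5,f3,a1)→signed(a1,f3) ✓  (o5,f4,a1)→signed(a1,f4) ✗
Counterexamples (restrictor triples failing the scope): 5.

5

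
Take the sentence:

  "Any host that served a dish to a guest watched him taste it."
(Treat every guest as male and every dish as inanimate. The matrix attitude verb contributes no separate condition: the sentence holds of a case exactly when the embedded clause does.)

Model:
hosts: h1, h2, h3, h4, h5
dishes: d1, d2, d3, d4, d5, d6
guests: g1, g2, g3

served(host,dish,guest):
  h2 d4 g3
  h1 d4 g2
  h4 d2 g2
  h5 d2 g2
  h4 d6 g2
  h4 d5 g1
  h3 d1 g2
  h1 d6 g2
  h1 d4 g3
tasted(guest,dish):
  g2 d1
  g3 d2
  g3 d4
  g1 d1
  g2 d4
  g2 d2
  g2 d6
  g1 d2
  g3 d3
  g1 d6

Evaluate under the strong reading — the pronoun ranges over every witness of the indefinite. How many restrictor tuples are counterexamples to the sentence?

1

"him" takes "a guest" as antecedent and "it" takes "a dish"; both are donkey pronouns co-varying with the restrictor.
Strong reading: for every (h,d,g) with served(h,d,g), tasted(g,d).
Restrictor triples: (h1,d4,g2)→tasted(g2,d4) ✓  (h1,d4,g3)→tasted(g3,d4) ✓  (h1,d6,g2)→tasted(g2,d6) ✓  (h2,d4,g3)→tasted(g3,d4) ✓  (h3,d1,g2)→tasted(g2,d1) ✓  (h4,d2,g2)→tasted(g2,d2) ✓  (h4,d5,g1)→tasted(g1,d5) ✗  (h4,d6,g2)→tasted(g2,d6) ✓  (h5,d2,g2)→tasted(g2,d2) ✓
Counterexamples (restrictor triples failing the scope): 1.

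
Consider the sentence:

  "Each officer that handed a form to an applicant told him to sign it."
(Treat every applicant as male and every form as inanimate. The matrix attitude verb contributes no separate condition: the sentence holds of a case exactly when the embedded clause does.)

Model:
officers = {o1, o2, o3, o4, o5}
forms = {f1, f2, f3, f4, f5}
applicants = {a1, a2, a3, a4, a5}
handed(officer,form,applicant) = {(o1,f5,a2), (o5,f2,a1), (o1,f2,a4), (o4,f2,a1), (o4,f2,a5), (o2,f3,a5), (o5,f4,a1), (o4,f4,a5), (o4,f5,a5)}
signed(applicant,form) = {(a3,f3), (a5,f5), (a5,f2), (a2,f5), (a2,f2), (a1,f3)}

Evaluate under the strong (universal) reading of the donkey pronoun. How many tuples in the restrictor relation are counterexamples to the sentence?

"him" takes "an applicant" as antecedent and "it" takes "a form"; both are donkey pronouns co-varying with the restrictor.
Strong reading: for every (o,f,a) with handed(o,f,a), signed(a,f).
Restrictor triples: (o1,f2,a4)→signed(a4,f2) ✗  (o1,f5,a2)→signed(a2,f5) ✓  (o2,f3,a5)→signed(a5,f3) ✗  (o4,f2,a1)→signed(a1,f2) ✗  (o4,f2,a5)→signed(a5,f2) ✓  (o4,f4,a5)→signed(a5,f4) ✗  (o4,f5,a5)→signed(a5,f5) ✓  (o5,f2,a1)→signed(a1,f2) ✗  (o5,f4,a1)→signed(a1,f4) ✗
Counterexamples (restrictor triples failing the scope): 6.

6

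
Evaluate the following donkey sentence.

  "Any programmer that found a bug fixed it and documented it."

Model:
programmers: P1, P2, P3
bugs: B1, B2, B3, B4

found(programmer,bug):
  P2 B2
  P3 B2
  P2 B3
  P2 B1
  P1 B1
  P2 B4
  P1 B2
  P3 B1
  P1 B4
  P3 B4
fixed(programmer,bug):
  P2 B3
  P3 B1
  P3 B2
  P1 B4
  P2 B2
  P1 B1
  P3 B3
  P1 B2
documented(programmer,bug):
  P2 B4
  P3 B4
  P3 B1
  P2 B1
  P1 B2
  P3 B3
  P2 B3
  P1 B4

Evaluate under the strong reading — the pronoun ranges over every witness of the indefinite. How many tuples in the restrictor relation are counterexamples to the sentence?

"it" takes "a bug" as antecedent — a donkey pronoun bound across the clause boundary.
Strong reading: for every (p,b) with found(p,b), fixed(p,b) ∧ documented(p,b).
Restrictor pairs: (P1,B1) ✗  (P1,B2) ✓  (P1,B4) ✓  (P2,B1) ✗  (P2,B2) ✗  (P2,B3) ✓  (P2,B4) ✗  (P3,B1) ✓  (P3,B2) ✗  (P3,B4) ✗
Counterexamples (restrictor pairs failing the scope): 6.

6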